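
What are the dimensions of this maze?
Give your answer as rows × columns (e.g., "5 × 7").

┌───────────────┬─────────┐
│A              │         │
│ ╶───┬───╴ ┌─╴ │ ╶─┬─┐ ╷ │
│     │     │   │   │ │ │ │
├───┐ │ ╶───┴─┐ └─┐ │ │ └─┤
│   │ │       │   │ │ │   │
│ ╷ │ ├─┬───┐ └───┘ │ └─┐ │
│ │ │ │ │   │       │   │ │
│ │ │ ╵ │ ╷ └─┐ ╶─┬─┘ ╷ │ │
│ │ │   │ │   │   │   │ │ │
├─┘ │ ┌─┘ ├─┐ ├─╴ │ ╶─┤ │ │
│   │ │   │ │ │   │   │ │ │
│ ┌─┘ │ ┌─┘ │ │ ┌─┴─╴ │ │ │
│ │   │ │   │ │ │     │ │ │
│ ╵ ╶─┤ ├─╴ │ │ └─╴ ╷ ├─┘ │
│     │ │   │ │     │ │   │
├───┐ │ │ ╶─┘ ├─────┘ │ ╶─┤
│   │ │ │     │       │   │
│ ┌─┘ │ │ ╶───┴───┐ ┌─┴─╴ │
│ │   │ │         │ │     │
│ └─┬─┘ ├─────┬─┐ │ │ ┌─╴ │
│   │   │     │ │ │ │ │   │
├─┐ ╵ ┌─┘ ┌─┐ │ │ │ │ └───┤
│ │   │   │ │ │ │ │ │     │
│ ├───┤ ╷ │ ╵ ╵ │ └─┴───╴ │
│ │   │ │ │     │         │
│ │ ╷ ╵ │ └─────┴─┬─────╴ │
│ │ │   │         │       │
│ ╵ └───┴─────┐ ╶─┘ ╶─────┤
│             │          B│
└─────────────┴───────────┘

Counting the maze dimensions:
Rows (vertical): 15
Columns (horizontal): 13
Dimensions: 15 × 13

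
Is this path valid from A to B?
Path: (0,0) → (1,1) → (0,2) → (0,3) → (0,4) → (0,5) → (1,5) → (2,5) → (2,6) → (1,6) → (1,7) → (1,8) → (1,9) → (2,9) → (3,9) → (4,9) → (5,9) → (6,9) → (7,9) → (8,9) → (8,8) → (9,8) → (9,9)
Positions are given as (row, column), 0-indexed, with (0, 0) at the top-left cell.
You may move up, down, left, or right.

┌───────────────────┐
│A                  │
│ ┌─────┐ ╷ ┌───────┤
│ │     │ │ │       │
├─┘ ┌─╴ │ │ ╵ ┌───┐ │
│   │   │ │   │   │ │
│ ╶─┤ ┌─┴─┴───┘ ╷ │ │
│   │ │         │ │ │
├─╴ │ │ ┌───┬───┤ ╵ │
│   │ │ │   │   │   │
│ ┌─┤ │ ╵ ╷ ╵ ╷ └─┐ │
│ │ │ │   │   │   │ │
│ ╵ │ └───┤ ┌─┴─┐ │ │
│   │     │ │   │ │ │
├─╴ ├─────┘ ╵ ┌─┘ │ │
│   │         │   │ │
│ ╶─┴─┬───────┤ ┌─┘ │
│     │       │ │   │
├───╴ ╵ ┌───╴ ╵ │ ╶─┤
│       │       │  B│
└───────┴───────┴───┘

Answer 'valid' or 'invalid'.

Checking path validity:
Result: Invalid move at step 1: cannot move from (0, 0) to (1, 1).

invalid

Correct solution:

┌───────────────────┐
│A → → → → ↓        │
│ ┌─────┐ ╷ ┌───────┤
│ │     │ │↓│↱ → → ↓│
├─┘ ┌─╴ │ │ ╵ ┌───┐ │
│   │   │ │↳ ↑│   │↓│
│ ╶─┤ ┌─┴─┴───┘ ╷ │ │
│   │ │         │ │↓│
├─╴ │ │ ┌───┬───┤ ╵ │
│   │ │ │   │   │  ↓│
│ ┌─┤ │ ╵ ╷ ╵ ╷ └─┐ │
│ │ │ │   │   │   │↓│
│ ╵ │ └───┤ ┌─┴─┐ │ │
│   │     │ │   │ │↓│
├─╴ ├─────┘ ╵ ┌─┘ │ │
│   │         │   │↓│
│ ╶─┴─┬───────┤ ┌─┘ │
│     │       │ │↓ ↲│
├───╴ ╵ ┌───╴ ╵ │ ╶─┤
│       │       │↳ B│
└───────┴───────┴───┘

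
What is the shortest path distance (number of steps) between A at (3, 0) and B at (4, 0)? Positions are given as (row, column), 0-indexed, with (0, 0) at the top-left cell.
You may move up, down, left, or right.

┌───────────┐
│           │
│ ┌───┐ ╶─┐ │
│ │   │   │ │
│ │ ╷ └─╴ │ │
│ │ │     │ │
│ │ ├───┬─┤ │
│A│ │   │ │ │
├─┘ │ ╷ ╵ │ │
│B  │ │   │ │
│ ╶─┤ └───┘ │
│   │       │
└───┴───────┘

Finding path from (3, 0) to (4, 0):
Path: (3,0) → (2,0) → (1,0) → (0,0) → (0,1) → (0,2) → (0,3) → (1,3) → (1,4) → (2,4) → (2,3) → (2,2) → (1,2) → (1,1) → (2,1) → (3,1) → (4,1) → (4,0)
Distance: 17 steps

Solution:

┌───────────┐
│↱ → → ↓    │
│ ┌───┐ ╶─┐ │
│↑│↓ ↰│↳ ↓│ │
│ │ ╷ └─╴ │ │
│↑│↓│↑ ← ↲│ │
│ │ ├───┬─┤ │
│A│↓│   │ │ │
├─┘ │ ╷ ╵ │ │
│B ↲│ │   │ │
│ ╶─┤ └───┘ │
│   │       │
└───┴───────┘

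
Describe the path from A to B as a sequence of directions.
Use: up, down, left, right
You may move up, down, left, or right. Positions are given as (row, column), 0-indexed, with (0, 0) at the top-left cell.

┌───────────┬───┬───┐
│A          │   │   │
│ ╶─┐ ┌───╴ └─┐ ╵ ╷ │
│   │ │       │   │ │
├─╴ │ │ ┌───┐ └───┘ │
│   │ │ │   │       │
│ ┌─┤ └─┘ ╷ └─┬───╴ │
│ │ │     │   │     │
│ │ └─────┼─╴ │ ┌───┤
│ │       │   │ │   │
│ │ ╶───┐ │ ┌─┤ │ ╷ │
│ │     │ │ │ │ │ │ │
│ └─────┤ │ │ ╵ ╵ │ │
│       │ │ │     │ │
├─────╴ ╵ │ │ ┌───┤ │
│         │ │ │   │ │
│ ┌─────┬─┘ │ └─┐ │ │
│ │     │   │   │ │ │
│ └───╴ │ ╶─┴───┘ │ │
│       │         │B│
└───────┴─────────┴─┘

Finding the path and converting it to directions:
Path through cells: (0,0) → (0,1) → (0,2) → (0,3) → (0,4) → (0,5) → (1,5) → (1,6) → (2,6) → (2,7) → (2,8) → (2,9) → (3,9) → (3,8) → (3,7) → (4,7) → (5,7) → (6,7) → (6,8) → (5,8) → (4,8) → (4,9) → (5,9) → (6,9) → (7,9) → (8,9) → (9,9)
Directions: right, right, right, right, right, down, right, down, right, right, right, down, left, left, down, down, down, right, up, up, right, down, down, down, down, down

Solution:

┌───────────┬───┬───┐
│A → → → → ↓│   │   │
│ ╶─┐ ┌───╴ └─┐ ╵ ╷ │
│   │ │    ↳ ↓│   │ │
├─╴ │ │ ┌───┐ └───┘ │
│   │ │ │   │↳ → → ↓│
│ ┌─┤ └─┘ ╷ └─┬───╴ │
│ │ │     │   │↓ ← ↲│
│ │ └─────┼─╴ │ ┌───┤
│ │       │   │↓│↱ ↓│
│ │ ╶───┐ │ ┌─┤ │ ╷ │
│ │     │ │ │ │↓│↑│↓│
│ └─────┤ │ │ ╵ ╵ │ │
│       │ │ │  ↳ ↑│↓│
├─────╴ ╵ │ │ ┌───┤ │
│         │ │ │   │↓│
│ ┌─────┬─┘ │ └─┐ │ │
│ │     │   │   │ │↓│
│ └───╴ │ ╶─┴───┘ │ │
│       │         │B│
└───────┴─────────┴─┘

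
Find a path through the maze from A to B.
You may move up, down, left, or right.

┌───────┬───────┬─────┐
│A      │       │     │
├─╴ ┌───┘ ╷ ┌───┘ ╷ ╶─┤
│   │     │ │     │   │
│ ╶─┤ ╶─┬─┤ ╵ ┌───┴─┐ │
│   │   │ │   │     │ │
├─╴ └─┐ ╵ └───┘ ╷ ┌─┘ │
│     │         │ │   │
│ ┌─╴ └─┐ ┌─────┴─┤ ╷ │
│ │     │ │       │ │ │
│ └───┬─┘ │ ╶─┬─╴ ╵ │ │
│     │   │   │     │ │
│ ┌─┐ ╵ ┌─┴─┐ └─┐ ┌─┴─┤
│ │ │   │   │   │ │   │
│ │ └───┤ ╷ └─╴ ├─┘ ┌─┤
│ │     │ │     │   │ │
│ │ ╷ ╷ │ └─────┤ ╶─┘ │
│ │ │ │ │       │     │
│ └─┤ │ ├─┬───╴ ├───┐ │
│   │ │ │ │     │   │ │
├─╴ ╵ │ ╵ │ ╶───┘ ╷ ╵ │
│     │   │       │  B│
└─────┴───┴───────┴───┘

Finding the shortest path through the maze:
Path length: 70 steps
Directions: right → down → left → down → right → down → left → down → down → right → right → down → right → up → right → up → up → left → up → left → up → right → right → up → right → down → down → right → up → right → right → up → right → down → right → down → down → left → down → down → left → up → left → left → left → down → right → down → right → down → left → left → up → left → down → down → right → right → right → down → left → left → down → right → right → right → up → right → down → right

Solution:

┌───────┬───────┬─────┐
│A ↓    │↱ ↓    │↱ ↓  │
├─╴ ┌───┘ ╷ ┌───┘ ╷ ╶─┤
│↓ ↲│↱ → ↑│↓│↱ → ↑│↳ ↓│
│ ╶─┤ ╶─┬─┤ ╵ ┌───┴─┐ │
│↳ ↓│↑ ↰│ │↳ ↑│     │↓│
├─╴ └─┐ ╵ └───┘ ╷ ┌─┘ │
│↓ ↲  │↑ ↰      │ │↓ ↲│
│ ┌─╴ └─┐ ┌─────┴─┤ ╷ │
│↓│     │↑│↓ ← ← ↰│↓│ │
│ └───┬─┘ │ ╶─┬─╴ ╵ │ │
│↳ → ↓│↱ ↑│↳ ↓│  ↑ ↲│ │
│ ┌─┐ ╵ ┌─┴─┐ └─┐ ┌─┴─┤
│ │ │↳ ↑│↓ ↰│↳ ↓│ │   │
│ │ └───┤ ╷ └─╴ ├─┘ ┌─┤
│ │     │↓│↑ ← ↲│   │ │
│ │ ╷ ╷ │ └─────┤ ╶─┘ │
│ │ │ │ │↳ → → ↓│     │
│ └─┤ │ ├─┬───╴ ├───┐ │
│   │ │ │ │↓ ← ↲│↱ ↓│ │
├─╴ ╵ │ ╵ │ ╶───┘ ╷ ╵ │
│     │   │↳ → → ↑│↳ B│
└─────┴───┴───────┴───┘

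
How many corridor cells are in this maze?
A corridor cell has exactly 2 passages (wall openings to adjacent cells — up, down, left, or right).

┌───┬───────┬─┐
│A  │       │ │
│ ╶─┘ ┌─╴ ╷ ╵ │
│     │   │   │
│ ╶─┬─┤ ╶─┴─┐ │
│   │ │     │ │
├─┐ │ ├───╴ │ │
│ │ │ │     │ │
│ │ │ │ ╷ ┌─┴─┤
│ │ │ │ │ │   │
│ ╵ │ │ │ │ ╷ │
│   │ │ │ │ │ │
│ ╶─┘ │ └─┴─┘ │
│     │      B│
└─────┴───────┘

Counting cells with exactly 2 passages:
Total corridor cells: 37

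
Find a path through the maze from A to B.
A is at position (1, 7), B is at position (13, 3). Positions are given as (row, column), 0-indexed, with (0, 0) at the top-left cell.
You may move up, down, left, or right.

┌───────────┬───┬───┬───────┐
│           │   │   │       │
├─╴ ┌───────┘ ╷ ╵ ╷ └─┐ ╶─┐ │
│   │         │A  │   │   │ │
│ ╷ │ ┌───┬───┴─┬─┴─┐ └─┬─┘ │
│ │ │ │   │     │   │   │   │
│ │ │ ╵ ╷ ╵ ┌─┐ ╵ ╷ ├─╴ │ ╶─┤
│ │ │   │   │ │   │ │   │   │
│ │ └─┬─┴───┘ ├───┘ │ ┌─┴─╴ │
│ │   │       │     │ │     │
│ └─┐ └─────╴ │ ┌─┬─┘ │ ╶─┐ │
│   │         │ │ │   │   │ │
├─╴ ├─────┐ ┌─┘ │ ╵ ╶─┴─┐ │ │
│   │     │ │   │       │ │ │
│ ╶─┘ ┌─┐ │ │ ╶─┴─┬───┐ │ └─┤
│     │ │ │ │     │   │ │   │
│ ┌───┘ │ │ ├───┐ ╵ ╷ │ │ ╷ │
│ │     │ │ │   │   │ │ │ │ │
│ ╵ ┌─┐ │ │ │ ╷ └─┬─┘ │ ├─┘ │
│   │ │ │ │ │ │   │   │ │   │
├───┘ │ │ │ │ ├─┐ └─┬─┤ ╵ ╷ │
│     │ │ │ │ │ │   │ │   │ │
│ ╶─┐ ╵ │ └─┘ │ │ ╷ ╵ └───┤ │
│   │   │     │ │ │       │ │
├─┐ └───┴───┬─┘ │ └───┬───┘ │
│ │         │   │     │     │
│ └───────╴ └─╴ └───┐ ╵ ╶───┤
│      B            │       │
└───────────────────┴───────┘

Finding the shortest path from (1, 7) to (13, 3):
Path length: 76 steps
Directions: right → up → right → down → right → down → right → down → left → down → down → left → down → right → right → down → down → down → down → right → up → right → down → down → down → left → left → down → left → up → left → left → up → up → up → left → up → left → down → down → down → left → left → up → up → up → up → up → left → left → down → left → left → down → down → right → up → right → right → down → down → down → left → up → left → left → down → right → down → right → right → right → right → down → left → left

Solution:

┌───────────┬───┬───┬───────┐
│           │   │↱ ↓│       │
├─╴ ┌───────┘ ╷ ╵ ╷ └─┐ ╶─┐ │
│   │         │A ↑│↳ ↓│   │ │
│ ╷ │ ┌───┬───┴─┬─┴─┐ └─┬─┘ │
│ │ │ │   │     │   │↳ ↓│   │
│ │ │ ╵ ╷ ╵ ┌─┐ ╵ ╷ ├─╴ │ ╶─┤
│ │ │   │   │ │   │ │↓ ↲│   │
│ │ └─┬─┴───┘ ├───┘ │ ┌─┴─╴ │
│ │   │       │     │↓│     │
│ └─┐ └─────╴ │ ┌─┬─┘ │ ╶─┐ │
│   │         │ │ │↓ ↲│   │ │
├─╴ ├─────┐ ┌─┘ │ ╵ ╶─┴─┐ │ │
│   │↓ ← ↰│ │   │  ↳ → ↓│ │ │
│ ╶─┘ ┌─┐ │ │ ╶─┴─┬───┐ │ └─┤
│↓ ← ↲│ │↑│ │     │   │↓│   │
│ ┌───┘ │ │ ├───┐ ╵ ╷ │ │ ╷ │
│↓│↱ → ↓│↑│ │↓ ↰│   │ │↓│ │ │
│ ╵ ┌─┐ │ │ │ ╷ └─┬─┘ │ ├─┘ │
│↳ ↑│ │↓│↑│ │↓│↑ ↰│   │↓│↱ ↓│
├───┘ │ │ │ │ ├─┐ └─┬─┤ ╵ ╷ │
│↓ ← ↰│↓│↑│ │↓│ │↑  │ │↳ ↑│↓│
│ ╶─┐ ╵ │ └─┘ │ │ ╷ ╵ └───┤ │
│↳ ↓│↑ ↲│↑ ← ↲│ │↑│       │↓│
├─┐ └───┴───┬─┘ │ └───┬───┘ │
│ │↳ → → → ↓│   │↑ ← ↰│↓ ← ↲│
│ └───────╴ └─╴ └───┐ ╵ ╶───┤
│      B ← ↲        │↑ ↲    │
└───────────────────┴───────┘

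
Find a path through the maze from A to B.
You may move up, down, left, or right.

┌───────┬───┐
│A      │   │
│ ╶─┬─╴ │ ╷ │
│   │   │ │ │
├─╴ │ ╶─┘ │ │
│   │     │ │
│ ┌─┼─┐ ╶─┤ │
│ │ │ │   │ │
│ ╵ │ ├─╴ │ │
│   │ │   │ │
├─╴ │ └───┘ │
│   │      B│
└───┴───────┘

Finding the shortest path through the maze:
Path length: 16 steps
Directions: right → right → right → down → left → down → right → right → up → up → right → down → down → down → down → down

Solution:

┌───────┬───┐
│A → → ↓│↱ ↓│
│ ╶─┬─╴ │ ╷ │
│   │↓ ↲│↑│↓│
├─╴ │ ╶─┘ │ │
│   │↳ → ↑│↓│
│ ┌─┼─┐ ╶─┤ │
│ │ │ │   │↓│
│ ╵ │ ├─╴ │ │
│   │ │   │↓│
├─╴ │ └───┘ │
│   │      B│
└───┴───────┘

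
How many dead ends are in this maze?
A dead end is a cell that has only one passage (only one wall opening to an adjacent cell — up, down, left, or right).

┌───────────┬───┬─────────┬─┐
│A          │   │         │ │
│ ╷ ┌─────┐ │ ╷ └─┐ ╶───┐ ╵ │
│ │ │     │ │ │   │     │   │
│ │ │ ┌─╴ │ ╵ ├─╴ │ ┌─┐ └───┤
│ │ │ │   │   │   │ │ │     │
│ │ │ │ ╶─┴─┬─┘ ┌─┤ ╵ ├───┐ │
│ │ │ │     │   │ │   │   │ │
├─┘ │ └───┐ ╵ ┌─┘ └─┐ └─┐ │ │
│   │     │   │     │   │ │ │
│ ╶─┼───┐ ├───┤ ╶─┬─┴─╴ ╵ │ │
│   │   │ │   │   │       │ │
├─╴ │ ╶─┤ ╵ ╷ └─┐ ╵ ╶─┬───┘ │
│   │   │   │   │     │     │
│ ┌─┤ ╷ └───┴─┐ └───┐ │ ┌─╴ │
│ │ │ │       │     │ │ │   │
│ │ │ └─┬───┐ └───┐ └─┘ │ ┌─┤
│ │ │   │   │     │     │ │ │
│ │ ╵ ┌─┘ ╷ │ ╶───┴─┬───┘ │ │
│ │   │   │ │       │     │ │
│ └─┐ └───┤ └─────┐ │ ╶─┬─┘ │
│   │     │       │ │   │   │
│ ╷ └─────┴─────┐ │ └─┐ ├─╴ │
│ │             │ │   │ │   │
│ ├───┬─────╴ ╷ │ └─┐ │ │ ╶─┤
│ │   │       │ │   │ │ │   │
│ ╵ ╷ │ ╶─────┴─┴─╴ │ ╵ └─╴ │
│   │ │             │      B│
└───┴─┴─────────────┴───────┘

Checking each cell for number of passages:

Dead ends found at positions:
  (0, 8)
  (0, 13)
  (2, 10)
  (3, 0)
  (3, 8)
  (3, 11)
  (4, 9)
  (5, 3)
  (7, 1)
  (7, 10)
  (8, 3)
  (8, 8)
  (8, 13)
  (9, 3)
  (10, 4)
  (10, 12)
  (12, 7)
  (13, 2)
Total dead ends: 18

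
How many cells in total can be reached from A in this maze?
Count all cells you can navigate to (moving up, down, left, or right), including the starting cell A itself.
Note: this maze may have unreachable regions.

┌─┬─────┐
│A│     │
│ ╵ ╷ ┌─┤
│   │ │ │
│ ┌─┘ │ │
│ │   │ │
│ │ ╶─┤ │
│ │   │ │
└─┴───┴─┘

Using BFS/flood-fill to find all reachable cells from A:
Maze size: 4 × 4 = 16 total cells
3 cell(s) are walled off and cannot be reached from A.
Reachable cells: 13

Reachable region (· marks reachable cells):

┌─┬─────┐
│A│· · ·│
│ ╵ ╷ ┌─┤
│· ·│·│ │
│ ┌─┘ │ │
│·│· ·│ │
│ │ ╶─┤ │
│·│· ·│ │
└─┴───┴─┘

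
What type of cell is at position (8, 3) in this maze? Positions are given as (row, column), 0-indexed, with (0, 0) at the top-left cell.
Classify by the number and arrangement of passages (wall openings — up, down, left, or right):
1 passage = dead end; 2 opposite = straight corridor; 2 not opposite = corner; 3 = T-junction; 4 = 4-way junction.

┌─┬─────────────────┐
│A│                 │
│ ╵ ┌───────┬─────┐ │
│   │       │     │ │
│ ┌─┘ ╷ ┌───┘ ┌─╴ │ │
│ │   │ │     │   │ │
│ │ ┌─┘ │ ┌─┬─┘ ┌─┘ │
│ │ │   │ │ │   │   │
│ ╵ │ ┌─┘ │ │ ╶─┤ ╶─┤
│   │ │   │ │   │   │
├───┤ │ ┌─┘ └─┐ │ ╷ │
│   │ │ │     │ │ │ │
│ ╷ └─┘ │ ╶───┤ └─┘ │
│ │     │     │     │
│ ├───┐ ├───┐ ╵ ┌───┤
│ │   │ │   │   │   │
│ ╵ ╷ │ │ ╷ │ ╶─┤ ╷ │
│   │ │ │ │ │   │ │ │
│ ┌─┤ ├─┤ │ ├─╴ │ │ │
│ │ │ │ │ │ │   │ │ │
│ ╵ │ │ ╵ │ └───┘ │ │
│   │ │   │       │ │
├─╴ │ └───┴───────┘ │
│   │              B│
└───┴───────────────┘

Checking cell at (8, 3):
Number of passages: 1
Cell type: dead end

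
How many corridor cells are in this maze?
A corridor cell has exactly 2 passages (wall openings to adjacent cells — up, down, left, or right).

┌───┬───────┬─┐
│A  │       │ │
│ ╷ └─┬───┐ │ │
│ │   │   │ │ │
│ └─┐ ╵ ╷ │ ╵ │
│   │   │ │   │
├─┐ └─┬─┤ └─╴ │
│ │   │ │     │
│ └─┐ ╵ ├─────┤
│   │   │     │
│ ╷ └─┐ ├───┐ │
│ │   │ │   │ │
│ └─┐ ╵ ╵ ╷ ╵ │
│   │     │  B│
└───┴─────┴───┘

Counting cells with exactly 2 passages:
Total corridor cells: 39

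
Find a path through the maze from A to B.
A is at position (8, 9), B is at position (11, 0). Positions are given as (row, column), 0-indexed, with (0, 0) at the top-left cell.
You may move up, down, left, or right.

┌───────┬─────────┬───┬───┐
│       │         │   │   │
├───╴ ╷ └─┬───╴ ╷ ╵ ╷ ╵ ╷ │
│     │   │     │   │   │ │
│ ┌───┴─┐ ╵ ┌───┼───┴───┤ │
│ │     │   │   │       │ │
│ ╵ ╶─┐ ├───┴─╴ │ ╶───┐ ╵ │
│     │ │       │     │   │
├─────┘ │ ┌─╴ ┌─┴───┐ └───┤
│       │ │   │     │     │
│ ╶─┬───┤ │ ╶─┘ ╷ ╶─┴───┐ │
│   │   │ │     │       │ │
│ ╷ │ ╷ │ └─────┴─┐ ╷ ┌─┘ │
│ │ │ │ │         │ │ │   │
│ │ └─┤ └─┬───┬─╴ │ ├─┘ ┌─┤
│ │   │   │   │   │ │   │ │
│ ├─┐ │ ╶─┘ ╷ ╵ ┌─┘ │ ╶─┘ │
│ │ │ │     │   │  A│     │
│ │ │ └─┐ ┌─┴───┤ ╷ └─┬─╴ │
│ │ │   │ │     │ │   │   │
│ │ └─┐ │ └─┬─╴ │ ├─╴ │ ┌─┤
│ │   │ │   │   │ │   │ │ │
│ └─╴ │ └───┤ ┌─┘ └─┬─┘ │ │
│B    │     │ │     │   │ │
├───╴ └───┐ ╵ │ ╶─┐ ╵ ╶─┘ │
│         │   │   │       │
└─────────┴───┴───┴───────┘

Finding the shortest path from (8, 9) to (11, 0):
Path length: 74 steps
Directions: left → down → down → down → right → down → right → up → right → up → up → right → up → left → left → up → right → up → right → up → up → left → left → up → left → left → up → right → right → right → down → right → up → up → up → left → down → left → up → left → down → left → up → left → down → left → left → down → left → up → left → up → left → down → left → left → down → down → right → up → right → right → down → down → left → left → left → down → down → down → down → down → down → down

Solution:

┌───────┬─────────┬───┬───┐
│    ↓ ↰│      ↓ ↰│↓ ↰│↓ ↰│
├───╴ ╷ └─┬───╴ ╷ ╵ ╷ ╵ ╷ │
│↓ ← ↲│↑ ↰│↓ ← ↲│↑ ↲│↑ ↲│↑│
│ ┌───┴─┐ ╵ ┌───┼───┴───┤ │
│↓│↱ → ↓│↑ ↲│   │↱ → → ↓│↑│
│ ╵ ╶─┐ ├───┴─╴ │ ╶───┐ ╵ │
│↳ ↑  │↓│       │↑ ← ↰│↳ ↑│
├─────┘ │ ┌─╴ ┌─┴───┐ └───┤
│↓ ← ← ↲│ │   │     │↑ ← ↰│
│ ╶─┬───┤ │ ╶─┘ ╷ ╶─┴───┐ │
│↓  │   │ │     │       │↑│
│ ╷ │ ╷ │ └─────┴─┐ ╷ ┌─┘ │
│↓│ │ │ │         │ │ │↱ ↑│
│ │ └─┤ └─┬───┬─╴ │ ├─┘ ┌─┤
│↓│   │   │   │   │ │↱ ↑│ │
│ ├─┐ │ ╶─┘ ╷ ╵ ┌─┘ │ ╶─┘ │
│↓│ │ │     │   │↓ A│↑ ← ↰│
│ │ │ └─┐ ┌─┴───┤ ╷ └─┬─╴ │
│↓│ │   │ │     │↓│   │↱ ↑│
│ │ └─┐ │ └─┬─╴ │ ├─╴ │ ┌─┤
│↓│   │ │   │   │↓│   │↑│ │
│ └─╴ │ └───┤ ┌─┘ └─┬─┘ │ │
│B    │     │ │  ↳ ↓│↱ ↑│ │
├───╴ └───┐ ╵ │ ╶─┐ ╵ ╶─┘ │
│         │   │   │↳ ↑    │
└─────────┴───┴───┴───────┘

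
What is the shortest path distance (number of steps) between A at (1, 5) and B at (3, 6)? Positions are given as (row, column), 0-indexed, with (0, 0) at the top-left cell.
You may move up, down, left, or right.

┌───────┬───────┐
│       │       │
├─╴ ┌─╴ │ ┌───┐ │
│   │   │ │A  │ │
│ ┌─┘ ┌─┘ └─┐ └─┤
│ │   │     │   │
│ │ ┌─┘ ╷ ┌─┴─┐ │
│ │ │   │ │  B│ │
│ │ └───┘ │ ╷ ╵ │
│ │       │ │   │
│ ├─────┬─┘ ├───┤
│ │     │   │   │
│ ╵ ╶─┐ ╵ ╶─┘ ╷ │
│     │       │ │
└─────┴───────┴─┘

Finding path from (1, 5) to (3, 6):
Path: (1,5) → (1,6) → (2,6) → (2,7) → (3,7) → (4,7) → (4,6) → (3,6)
Distance: 7 steps

Solution:

┌───────┬───────┐
│       │       │
├─╴ ┌─╴ │ ┌───┐ │
│   │   │ │A ↓│ │
│ ┌─┘ ┌─┘ └─┐ └─┤
│ │   │     │↳ ↓│
│ │ ┌─┘ ╷ ┌─┴─┐ │
│ │ │   │ │  B│↓│
│ │ └───┘ │ ╷ ╵ │
│ │       │ │↑ ↲│
│ ├─────┬─┘ ├───┤
│ │     │   │   │
│ ╵ ╶─┐ ╵ ╶─┘ ╷ │
│     │       │ │
└─────┴───────┴─┘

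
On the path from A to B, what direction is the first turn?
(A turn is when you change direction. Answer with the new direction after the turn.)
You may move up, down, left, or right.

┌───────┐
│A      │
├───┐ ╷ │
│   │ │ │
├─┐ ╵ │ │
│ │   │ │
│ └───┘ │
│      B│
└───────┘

Directions: right, right, right, down, down, down
First turn direction: down

Solution:

┌───────┐
│A → → ↓│
├───┐ ╷ │
│   │ │↓│
├─┐ ╵ │ │
│ │   │↓│
│ └───┘ │
│      B│
└───────┘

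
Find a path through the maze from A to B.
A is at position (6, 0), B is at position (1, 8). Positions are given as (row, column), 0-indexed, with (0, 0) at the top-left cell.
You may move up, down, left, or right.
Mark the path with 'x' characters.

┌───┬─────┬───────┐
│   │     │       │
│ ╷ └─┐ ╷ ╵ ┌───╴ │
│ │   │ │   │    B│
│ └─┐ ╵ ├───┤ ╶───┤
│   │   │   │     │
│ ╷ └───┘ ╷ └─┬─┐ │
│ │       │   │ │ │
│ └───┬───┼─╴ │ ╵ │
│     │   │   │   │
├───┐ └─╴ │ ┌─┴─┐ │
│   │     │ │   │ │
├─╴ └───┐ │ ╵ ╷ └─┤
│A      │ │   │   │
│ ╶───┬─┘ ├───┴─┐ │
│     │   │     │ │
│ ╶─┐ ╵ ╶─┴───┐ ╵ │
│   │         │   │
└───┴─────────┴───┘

Finding the shortest path from (6, 0) to (1, 8):
Path length: 33 steps
Directions: down → right → right → down → right → up → right → up → up → left → left → up → left → left → up → up → up → up → right → down → right → down → right → up → up → right → down → right → up → right → right → right → down

Solution:

┌───┬─────┬───────┐
│x x│  x x│x x x x│
│ ╷ └─┐ ╷ ╵ ┌───╴ │
│x│x x│x│x x│    B│
│ └─┐ ╵ ├───┤ ╶───┤
│x  │x x│   │     │
│ ╷ └───┘ ╷ └─┬─┐ │
│x│       │   │ │ │
│ └───┬───┼─╴ │ ╵ │
│x x x│   │   │   │
├───┐ └─╴ │ ┌─┴─┐ │
│   │x x x│ │   │ │
├─╴ └───┐ │ ╵ ╷ └─┤
│A      │x│   │   │
│ ╶───┬─┘ ├───┴─┐ │
│x x x│x x│     │ │
│ ╶─┐ ╵ ╶─┴───┐ ╵ │
│   │x x      │   │
└───┴─────────┴───┘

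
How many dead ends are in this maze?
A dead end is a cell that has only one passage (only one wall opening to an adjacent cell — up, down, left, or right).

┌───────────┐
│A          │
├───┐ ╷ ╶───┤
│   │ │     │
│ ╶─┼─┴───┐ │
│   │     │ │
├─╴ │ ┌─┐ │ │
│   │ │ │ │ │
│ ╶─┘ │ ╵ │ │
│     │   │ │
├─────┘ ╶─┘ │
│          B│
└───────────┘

Checking each cell for number of passages:

Dead ends found at positions:
  (0, 0)
  (0, 5)
  (1, 1)
  (1, 2)
  (3, 3)
  (5, 0)
Total dead ends: 6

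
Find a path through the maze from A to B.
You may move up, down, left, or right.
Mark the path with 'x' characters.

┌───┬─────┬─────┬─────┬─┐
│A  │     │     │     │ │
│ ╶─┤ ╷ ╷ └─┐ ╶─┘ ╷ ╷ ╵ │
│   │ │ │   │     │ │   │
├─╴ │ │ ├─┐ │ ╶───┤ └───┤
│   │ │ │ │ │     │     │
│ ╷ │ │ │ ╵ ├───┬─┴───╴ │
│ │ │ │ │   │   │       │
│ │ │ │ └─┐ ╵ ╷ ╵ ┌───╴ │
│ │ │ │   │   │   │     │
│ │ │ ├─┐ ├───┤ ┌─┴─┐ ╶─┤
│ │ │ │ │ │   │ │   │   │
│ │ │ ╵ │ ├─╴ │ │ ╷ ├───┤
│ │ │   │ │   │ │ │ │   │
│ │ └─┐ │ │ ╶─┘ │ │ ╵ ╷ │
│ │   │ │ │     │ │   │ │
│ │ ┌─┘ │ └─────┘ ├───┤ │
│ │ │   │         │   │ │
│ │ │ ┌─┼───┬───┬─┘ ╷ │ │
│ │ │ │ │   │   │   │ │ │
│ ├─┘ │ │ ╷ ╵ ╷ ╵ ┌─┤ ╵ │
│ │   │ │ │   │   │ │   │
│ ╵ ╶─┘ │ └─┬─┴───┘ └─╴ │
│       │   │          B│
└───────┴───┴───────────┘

Finding the shortest path through the maze:
Path length: 56 steps
Directions: down → right → down → left → down → down → down → down → down → down → down → down → down → right → up → right → up → up → right → up → up → left → up → up → up → up → up → up → right → down → down → down → down → right → down → down → down → down → right → right → right → right → up → up → up → right → down → down → right → up → right → down → down → down → down → down

Solution:

┌───┬─────┬─────┬─────┬─┐
│A  │x x  │     │     │ │
│ ╶─┤ ╷ ╷ └─┐ ╶─┘ ╷ ╷ ╵ │
│x x│x│x│   │     │ │   │
├─╴ │ │ ├─┐ │ ╶───┤ └───┤
│x x│x│x│ │ │     │     │
│ ╷ │ │ │ ╵ ├───┬─┴───╴ │
│x│ │x│x│   │   │       │
│ │ │ │ └─┐ ╵ ╷ ╵ ┌───╴ │
│x│ │x│x x│   │   │     │
│ │ │ ├─┐ ├───┤ ┌─┴─┐ ╶─┤
│x│ │x│ │x│   │ │x x│   │
│ │ │ ╵ │ ├─╴ │ │ ╷ ├───┤
│x│ │x x│x│   │ │x│x│x x│
│ │ └─┐ │ │ ╶─┘ │ │ ╵ ╷ │
│x│   │x│x│     │x│x x│x│
│ │ ┌─┘ │ └─────┘ ├───┤ │
│x│ │x x│x x x x x│   │x│
│ │ │ ┌─┼───┬───┬─┘ ╷ │ │
│x│ │x│ │   │   │   │ │x│
│ ├─┘ │ │ ╷ ╵ ╷ ╵ ┌─┤ ╵ │
│x│x x│ │ │   │   │ │  x│
│ ╵ ╶─┘ │ └─┬─┴───┘ └─╴ │
│x x    │   │          B│
└───────┴───┴───────────┘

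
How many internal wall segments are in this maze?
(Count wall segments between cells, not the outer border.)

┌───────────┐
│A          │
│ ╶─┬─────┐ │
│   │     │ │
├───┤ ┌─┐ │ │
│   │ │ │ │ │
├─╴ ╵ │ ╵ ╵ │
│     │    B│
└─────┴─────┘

Counting internal wall segments:
Total internal walls: 15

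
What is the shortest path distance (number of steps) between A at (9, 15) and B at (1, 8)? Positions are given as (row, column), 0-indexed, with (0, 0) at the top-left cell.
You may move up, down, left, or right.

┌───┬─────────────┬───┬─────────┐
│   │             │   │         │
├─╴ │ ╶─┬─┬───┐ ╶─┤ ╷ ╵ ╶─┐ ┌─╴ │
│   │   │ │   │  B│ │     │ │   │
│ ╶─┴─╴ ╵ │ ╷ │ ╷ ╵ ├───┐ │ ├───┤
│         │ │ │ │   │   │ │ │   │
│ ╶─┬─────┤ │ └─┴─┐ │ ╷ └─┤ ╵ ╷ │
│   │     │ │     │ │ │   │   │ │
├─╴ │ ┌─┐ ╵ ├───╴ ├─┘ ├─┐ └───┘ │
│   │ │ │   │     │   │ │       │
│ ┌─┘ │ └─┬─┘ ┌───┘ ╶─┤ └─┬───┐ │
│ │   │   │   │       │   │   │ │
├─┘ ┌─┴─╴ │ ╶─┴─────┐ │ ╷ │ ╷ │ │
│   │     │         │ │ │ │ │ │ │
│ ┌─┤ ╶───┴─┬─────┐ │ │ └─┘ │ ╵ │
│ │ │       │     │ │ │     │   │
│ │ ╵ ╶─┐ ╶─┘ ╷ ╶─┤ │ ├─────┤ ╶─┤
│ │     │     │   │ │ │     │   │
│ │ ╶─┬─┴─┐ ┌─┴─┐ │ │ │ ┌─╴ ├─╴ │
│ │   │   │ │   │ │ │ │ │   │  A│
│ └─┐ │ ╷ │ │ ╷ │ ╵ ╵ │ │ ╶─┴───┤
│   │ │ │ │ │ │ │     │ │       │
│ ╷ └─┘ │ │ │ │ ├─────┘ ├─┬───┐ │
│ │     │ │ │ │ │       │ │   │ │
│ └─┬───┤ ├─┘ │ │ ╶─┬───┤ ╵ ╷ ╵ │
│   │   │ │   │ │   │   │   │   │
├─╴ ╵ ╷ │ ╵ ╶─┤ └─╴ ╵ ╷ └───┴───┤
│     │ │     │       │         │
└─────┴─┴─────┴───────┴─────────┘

Finding path from (9, 15) to (1, 8):
Path: (9,15) → (8,15) → (8,14) → (7,14) → (7,15) → (6,15) → (5,15) → (4,15) → (3,15) → (2,15) → (2,14) → (3,14) → (3,13) → (2,13) → (1,13) → (0,13) → (0,12) → (0,11) → (1,11) → (1,10) → (0,10) → (0,9) → (1,9) → (2,9) → (2,8) → (1,8)
Distance: 25 steps

Solution:

┌───┬─────────────┬───┬─────────┐
│   │             │↓ ↰│↓ ← ↰    │
├─╴ │ ╶─┬─┬───┐ ╶─┤ ╷ ╵ ╶─┐ ┌─╴ │
│   │   │ │   │  B│↓│↑ ↲  │↑│   │
│ ╶─┴─╴ ╵ │ ╷ │ ╷ ╵ ├───┐ │ ├───┤
│         │ │ │ │↑ ↲│   │ │↑│↓ ↰│
│ ╶─┬─────┤ │ └─┴─┐ │ ╷ └─┤ ╵ ╷ │
│   │     │ │     │ │ │   │↑ ↲│↑│
├─╴ │ ┌─┐ ╵ ├───╴ ├─┘ ├─┐ └───┘ │
│   │ │ │   │     │   │ │      ↑│
│ ┌─┘ │ └─┬─┘ ┌───┘ ╶─┤ └─┬───┐ │
│ │   │   │   │       │   │   │↑│
├─┘ ┌─┴─╴ │ ╶─┴─────┐ │ ╷ │ ╷ │ │
│   │     │         │ │ │ │ │ │↑│
│ ┌─┤ ╶───┴─┬─────┐ │ │ └─┘ │ ╵ │
│ │ │       │     │ │ │     │↱ ↑│
│ │ ╵ ╶─┐ ╶─┘ ╷ ╶─┤ │ ├─────┤ ╶─┤
│ │     │     │   │ │ │     │↑ ↰│
│ │ ╶─┬─┴─┐ ┌─┴─┐ │ │ │ ┌─╴ ├─╴ │
│ │   │   │ │   │ │ │ │ │   │  A│
│ └─┐ │ ╷ │ │ ╷ │ ╵ ╵ │ │ ╶─┴───┤
│   │ │ │ │ │ │ │     │ │       │
│ ╷ └─┘ │ │ │ │ ├─────┘ ├─┬───┐ │
│ │     │ │ │ │ │       │ │   │ │
│ └─┬───┤ ├─┘ │ │ ╶─┬───┤ ╵ ╷ ╵ │
│   │   │ │   │ │   │   │   │   │
├─╴ ╵ ╷ │ ╵ ╶─┤ └─╴ ╵ ╷ └───┴───┤
│     │ │     │       │         │
└─────┴─┴─────┴───────┴─────────┘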